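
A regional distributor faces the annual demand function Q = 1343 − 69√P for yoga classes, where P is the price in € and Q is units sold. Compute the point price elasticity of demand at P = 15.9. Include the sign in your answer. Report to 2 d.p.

-0.13

At P = 15.9, Q = 1067.864.
dQ/dP = −69/(2√P) = -8.652.
ε = (dQ/dP)(P/Q) = (-8.652)(15.9/1067.864).
|ε| < 1, so demand is inelastic at this price.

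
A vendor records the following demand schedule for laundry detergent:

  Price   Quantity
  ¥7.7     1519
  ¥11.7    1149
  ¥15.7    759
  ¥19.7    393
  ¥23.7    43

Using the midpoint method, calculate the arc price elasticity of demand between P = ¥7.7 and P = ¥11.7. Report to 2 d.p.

-0.67

At P = 7.7, Q = 1519; at P = 11.7, Q = 1149.
ΔQ = -370, ΔP = 4.0. Midpoints: P̄ = 9.70, Q̄ = 1334.0.
ε = (ΔQ/ΔP)(P̄/Q̄) = (-370/4.0)(9.70/1334.0).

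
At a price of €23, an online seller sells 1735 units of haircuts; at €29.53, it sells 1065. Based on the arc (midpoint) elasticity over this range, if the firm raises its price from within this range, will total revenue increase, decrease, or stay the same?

decrease

Arc ε = (-670/6.53)(26.27/1400.0) ≈ -1.925.
|ε| = 1.92 > 1, so demand is elastic. A price rise therefore reduces total revenue.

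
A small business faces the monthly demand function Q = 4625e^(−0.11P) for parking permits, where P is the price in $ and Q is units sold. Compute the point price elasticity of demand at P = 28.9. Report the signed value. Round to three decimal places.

-3.179

At P = 28.9, Q = 192.526.
dQ/dP = −0.11·4625e^(−0.11P) = −0.11Q = -21.178.
ε = (dQ/dP)(P/Q) = (-21.178)(28.9/192.526).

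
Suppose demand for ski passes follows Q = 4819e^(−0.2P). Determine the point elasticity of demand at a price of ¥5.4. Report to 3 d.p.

-1.080

At P = 5.4, Q = 1636.511.
dQ/dP = −0.2·4819e^(−0.2P) = −0.2Q = -327.302.
ε = (dQ/dP)(P/Q) = (-327.302)(5.4/1636.511).
|ε| > 1, so demand is elastic at this price.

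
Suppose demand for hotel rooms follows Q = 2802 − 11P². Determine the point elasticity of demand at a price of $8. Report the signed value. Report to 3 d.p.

-0.671

At P = 8, Q = 2098.
dQ/dP = −22P = -176.
ε = (dQ/dP)(P/Q) = (-176)(8/2098).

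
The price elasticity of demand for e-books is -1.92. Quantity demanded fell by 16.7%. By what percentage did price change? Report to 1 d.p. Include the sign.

8.7%

%ΔP ≈ %ΔQ / ε = (-16.7%)/(-1.92) = 8.70%.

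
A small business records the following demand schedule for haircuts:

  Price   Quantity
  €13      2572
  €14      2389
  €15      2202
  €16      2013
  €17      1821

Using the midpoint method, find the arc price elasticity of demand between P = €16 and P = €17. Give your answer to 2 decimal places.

-1.65

At P = 16, Q = 2013; at P = 17, Q = 1821.
ΔQ = -192, ΔP = 1. Midpoints: P̄ = 16.50, Q̄ = 1917.0.
ε = (ΔQ/ΔP)(P̄/Q̄) = (-192/1)(16.50/1917.0).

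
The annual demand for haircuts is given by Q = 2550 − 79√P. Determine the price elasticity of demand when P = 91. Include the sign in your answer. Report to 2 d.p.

At P = 91, Q = 1796.388.
dQ/dP = −79/(2√P) = -4.141.
ε = (dQ/dP)(P/Q) = (-4.141)(91/1796.388).

-0.21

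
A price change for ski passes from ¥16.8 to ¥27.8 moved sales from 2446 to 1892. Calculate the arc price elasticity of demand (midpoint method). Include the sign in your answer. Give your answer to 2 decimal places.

-0.52

ΔQ = 1892 − 2446 = -554; ΔP = 27.8 − 16.8 = 11.
Midpoints: P̄ = 22.30, Q̄ = 2169.0.
ε = (ΔQ/ΔP)(P̄/Q̄) = (-554/11)(22.30/2169.0).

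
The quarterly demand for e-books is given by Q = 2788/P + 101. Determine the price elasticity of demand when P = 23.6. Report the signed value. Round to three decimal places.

At P = 23.6, Q = 219.136.
dQ/dP = −2788/P² = -5.006.
ε = (dQ/dP)(P/Q) = (-5.006)(23.6/219.136).
|ε| < 1, so demand is inelastic at this price.

-0.539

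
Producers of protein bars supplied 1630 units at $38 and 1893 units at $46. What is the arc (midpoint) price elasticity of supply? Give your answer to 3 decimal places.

0.784

ΔQ = 1893 − 1630 = 263; ΔP = 46 − 38 = 8.
Midpoints: P̄ = 42.00, Q̄ = 1761.5.
ε_s = (ΔQ/ΔP)(P̄/Q̄) = (263/8)(42.00/1761.5).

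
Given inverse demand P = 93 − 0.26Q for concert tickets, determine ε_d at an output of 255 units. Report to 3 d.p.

At Q = 255, P = 93 − 0.26(255) = 26.70.
dP/dQ = −0.26, so dQ/dP = 1/(−0.26) = -3.846.
ε = (dQ/dP)(P/Q) = (-3.846)(26.70/255).

-0.403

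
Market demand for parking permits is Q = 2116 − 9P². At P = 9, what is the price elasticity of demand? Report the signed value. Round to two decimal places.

-1.05

At P = 9, Q = 1387.
dQ/dP = −18P = -162.
ε = (dQ/dP)(P/Q) = (-162)(9/1387).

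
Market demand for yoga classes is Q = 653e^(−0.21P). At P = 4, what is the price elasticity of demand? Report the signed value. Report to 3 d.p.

-0.840

At P = 4, Q = 281.907.
dQ/dP = −0.21·653e^(−0.21P) = −0.21Q = -59.200.
ε = (dQ/dP)(P/Q) = (-59.200)(4/281.907).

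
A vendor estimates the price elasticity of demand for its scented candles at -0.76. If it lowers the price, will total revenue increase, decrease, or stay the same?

|ε| = 0.76 < 1, so demand is inelastic. A price cut therefore reduces total revenue.

decrease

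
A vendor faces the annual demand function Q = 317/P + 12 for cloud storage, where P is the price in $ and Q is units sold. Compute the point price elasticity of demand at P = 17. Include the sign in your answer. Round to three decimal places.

-0.608

At P = 17, Q = 30.647.
dQ/dP = −317/P² = -1.097.
ε = (dQ/dP)(P/Q) = (-1.097)(17/30.647).
|ε| < 1, so demand is inelastic at this price.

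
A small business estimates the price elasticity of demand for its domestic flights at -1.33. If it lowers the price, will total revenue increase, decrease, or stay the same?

increase

|ε| = 1.33 > 1, so demand is elastic. A price cut therefore raises total revenue.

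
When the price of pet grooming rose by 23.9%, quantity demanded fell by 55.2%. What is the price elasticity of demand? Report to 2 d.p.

ε = %ΔQ / %ΔP = (-55.2)/(23.9) = -2.310.

-2.31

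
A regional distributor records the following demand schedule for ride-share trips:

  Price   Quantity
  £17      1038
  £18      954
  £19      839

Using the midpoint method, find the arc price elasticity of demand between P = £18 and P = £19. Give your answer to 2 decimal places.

At P = 18, Q = 954; at P = 19, Q = 839.
ΔQ = -115, ΔP = 1. Midpoints: P̄ = 18.50, Q̄ = 896.5.
ε = (ΔQ/ΔP)(P̄/Q̄) = (-115/1)(18.50/896.5).

-2.37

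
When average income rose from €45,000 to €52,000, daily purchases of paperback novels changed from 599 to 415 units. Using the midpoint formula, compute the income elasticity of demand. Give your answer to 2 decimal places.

-2.51

ΔQ = -184, ΔI = 7000. Midpoints: Ī = 48,500, Q̄ = 507.0.
ε_I = (ΔQ/ΔI)(Ī/Q̄) = (-184/7000)(48500/507.0).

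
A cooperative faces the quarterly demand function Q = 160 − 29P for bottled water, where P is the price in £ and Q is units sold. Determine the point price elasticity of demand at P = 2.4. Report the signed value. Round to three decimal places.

-0.770

At P = 2.4, Q = 90.400.
dQ/dP = −29.
ε = (dQ/dP)(P/Q) = (-29)(2.4/90.400).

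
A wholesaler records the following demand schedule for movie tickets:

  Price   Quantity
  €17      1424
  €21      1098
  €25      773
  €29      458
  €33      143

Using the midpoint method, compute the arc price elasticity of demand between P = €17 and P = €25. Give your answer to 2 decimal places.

At P = 17, Q = 1424; at P = 25, Q = 773.
ΔQ = -651, ΔP = 8. Midpoints: P̄ = 21.00, Q̄ = 1098.5.
ε = (ΔQ/ΔP)(P̄/Q̄) = (-651/8)(21.00/1098.5).

-1.56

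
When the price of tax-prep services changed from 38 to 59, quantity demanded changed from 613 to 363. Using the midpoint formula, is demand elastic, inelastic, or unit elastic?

Arc ε ≈ -1.183.
|ε| = 1.18 > 1.

elastic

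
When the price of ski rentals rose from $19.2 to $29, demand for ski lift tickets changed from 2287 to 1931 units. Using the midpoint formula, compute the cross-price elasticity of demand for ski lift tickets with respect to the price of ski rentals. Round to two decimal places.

ΔQ_x = 1931 − 2287 = -356; ΔP_y = 29 − 19.2 = 9.8.
Midpoints: P̄_y = 24.10, Q̄_x = 2109.0.
ε_xy = (ΔQ_x/ΔP_y)(P̄_y/Q̄_x) = (-356/9.8)(24.10/2109.0).
ε_xy < 0, so the goods are complements.

-0.42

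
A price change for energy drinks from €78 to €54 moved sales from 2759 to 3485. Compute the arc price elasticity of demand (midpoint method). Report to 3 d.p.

ΔQ = 3485 − 2759 = 726; ΔP = 54 − 78 = -24.
Midpoints: P̄ = 66.00, Q̄ = 3122.0.
ε = (ΔQ/ΔP)(P̄/Q̄) = (726/-24)(66.00/3122.0).

-0.639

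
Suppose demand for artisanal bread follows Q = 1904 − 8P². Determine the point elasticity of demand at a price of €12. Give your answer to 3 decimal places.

At P = 12, Q = 752.
dQ/dP = −16P = -192.
ε = (dQ/dP)(P/Q) = (-192)(12/752).

-3.064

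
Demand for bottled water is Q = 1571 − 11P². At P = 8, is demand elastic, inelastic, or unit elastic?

Q = 867, dQ/dP = -176.
ε = (dQ/dP)(P/Q) ≈ -1.624.
|ε| = 1.62 > 1.

elastic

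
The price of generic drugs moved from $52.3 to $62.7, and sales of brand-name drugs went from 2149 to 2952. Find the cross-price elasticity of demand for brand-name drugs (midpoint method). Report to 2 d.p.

ΔQ_x = 2952 − 2149 = 803; ΔP_y = 62.7 − 52.3 = 10.4.
Midpoints: P̄_y = 57.50, Q̄_x = 2550.5.
ε_xy = (ΔQ_x/ΔP_y)(P̄_y/Q̄_x) = (803/10.4)(57.50/2550.5).
ε_xy > 0, so the goods are substitutes.

1.74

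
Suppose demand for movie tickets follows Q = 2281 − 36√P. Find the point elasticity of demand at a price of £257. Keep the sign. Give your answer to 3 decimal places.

At P = 257, Q = 1703.876.
dQ/dP = −36/(2√P) = -1.123.
ε = (dQ/dP)(P/Q) = (-1.123)(257/1703.876).

-0.169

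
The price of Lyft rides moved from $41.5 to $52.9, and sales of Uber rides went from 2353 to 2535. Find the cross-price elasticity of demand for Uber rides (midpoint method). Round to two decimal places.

ΔQ_x = 2535 − 2353 = 182; ΔP_y = 52.9 − 41.5 = 11.4.
Midpoints: P̄_y = 47.20, Q̄_x = 2444.0.
ε_xy = (ΔQ_x/ΔP_y)(P̄_y/Q̄_x) = (182/11.4)(47.20/2444.0).

0.31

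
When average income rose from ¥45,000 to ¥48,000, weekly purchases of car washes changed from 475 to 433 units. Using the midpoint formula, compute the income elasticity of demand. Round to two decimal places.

-1.43

ΔQ = -42, ΔI = 3000. Midpoints: Ī = 46,500, Q̄ = 454.0.
ε_I = (ΔQ/ΔI)(Ī/Q̄) = (-42/3000)(46500/454.0).
ε_I < 0, so the good is inferior.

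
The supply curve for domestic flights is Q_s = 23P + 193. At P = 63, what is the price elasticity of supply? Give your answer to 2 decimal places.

At P = 63, Q_s = 1642.
dQ_s/dP = 23.
ε_s = (dQ_s/dP)(P/Q_s) = (23)(63/1642).

0.88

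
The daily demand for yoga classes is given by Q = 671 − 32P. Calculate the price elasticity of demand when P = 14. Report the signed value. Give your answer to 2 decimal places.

At P = 14, Q = 223.
dQ/dP = −32.
ε = (dQ/dP)(P/Q) = (-32)(14/223).

-2.01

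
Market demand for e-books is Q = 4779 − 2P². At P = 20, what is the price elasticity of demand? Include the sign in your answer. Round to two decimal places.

-0.40

At P = 20, Q = 3979.
dQ/dP = −4P = -80.
ε = (dQ/dP)(P/Q) = (-80)(20/3979).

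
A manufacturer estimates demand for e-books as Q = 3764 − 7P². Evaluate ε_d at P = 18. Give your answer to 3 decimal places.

At P = 18, Q = 1496.
dQ/dP = −14P = -252.
ε = (dQ/dP)(P/Q) = (-252)(18/1496).

-3.032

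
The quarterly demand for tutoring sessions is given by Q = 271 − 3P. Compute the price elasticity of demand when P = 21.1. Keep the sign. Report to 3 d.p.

At P = 21.1, Q = 207.700.
dQ/dP = −3.
ε = (dQ/dP)(P/Q) = (-3)(21.1/207.700).
|ε| < 1, so demand is inelastic at this price.

-0.305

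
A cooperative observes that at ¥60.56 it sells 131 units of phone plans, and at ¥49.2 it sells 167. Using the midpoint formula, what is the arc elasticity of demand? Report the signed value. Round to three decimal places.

ΔQ = 167 − 131 = 36; ΔP = 49.2 − 60.56 = -11.36.
Midpoints: P̄ = 54.88, Q̄ = 149.0.
ε = (ΔQ/ΔP)(P̄/Q̄) = (36/-11.36)(54.88/149.0).

-1.167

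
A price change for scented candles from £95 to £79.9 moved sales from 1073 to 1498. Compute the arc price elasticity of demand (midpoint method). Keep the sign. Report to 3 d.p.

-1.915

ΔQ = 1498 − 1073 = 425; ΔP = 79.9 − 95 = -15.1.
Midpoints: P̄ = 87.45, Q̄ = 1285.5.
ε = (ΔQ/ΔP)(P̄/Q̄) = (425/-15.1)(87.45/1285.5).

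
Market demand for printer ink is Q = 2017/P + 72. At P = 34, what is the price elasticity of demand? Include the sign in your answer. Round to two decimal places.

At P = 34, Q = 131.324.
dQ/dP = −2017/P² = -1.745.
ε = (dQ/dP)(P/Q) = (-1.745)(34/131.324).

-0.45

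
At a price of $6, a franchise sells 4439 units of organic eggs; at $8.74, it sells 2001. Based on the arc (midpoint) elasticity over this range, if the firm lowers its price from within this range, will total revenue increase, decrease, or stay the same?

Arc ε = (-2438/2.74)(7.37/3220.0) ≈ -2.037.
|ε| = 2.04 > 1, so demand is elastic. A price cut therefore raises total revenue.

increase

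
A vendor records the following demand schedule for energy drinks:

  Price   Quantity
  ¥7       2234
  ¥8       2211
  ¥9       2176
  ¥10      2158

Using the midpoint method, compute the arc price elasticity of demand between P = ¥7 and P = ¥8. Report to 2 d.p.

-0.08

At P = 7, Q = 2234; at P = 8, Q = 2211.
ΔQ = -23, ΔP = 1. Midpoints: P̄ = 7.50, Q̄ = 2222.5.
ε = (ΔQ/ΔP)(P̄/Q̄) = (-23/1)(7.50/2222.5).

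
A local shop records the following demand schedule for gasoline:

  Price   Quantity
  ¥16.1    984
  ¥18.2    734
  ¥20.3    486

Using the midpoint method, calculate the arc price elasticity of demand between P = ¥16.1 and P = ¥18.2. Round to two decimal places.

-2.38

At P = 16.1, Q = 984; at P = 18.2, Q = 734.
ΔQ = -250, ΔP = 2.1. Midpoints: P̄ = 17.15, Q̄ = 859.0.
ε = (ΔQ/ΔP)(P̄/Q̄) = (-250/2.1)(17.15/859.0).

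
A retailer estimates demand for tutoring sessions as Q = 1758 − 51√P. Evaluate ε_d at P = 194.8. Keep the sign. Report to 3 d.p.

At P = 194.8, Q = 1046.189.
dQ/dP = −51/(2√P) = -1.827.
ε = (dQ/dP)(P/Q) = (-1.827)(194.8/1046.189).

-0.340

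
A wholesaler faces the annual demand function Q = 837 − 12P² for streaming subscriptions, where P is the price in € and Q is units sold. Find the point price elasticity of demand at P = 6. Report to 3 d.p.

-2.133

At P = 6, Q = 405.
dQ/dP = −24P = -144.
ε = (dQ/dP)(P/Q) = (-144)(6/405).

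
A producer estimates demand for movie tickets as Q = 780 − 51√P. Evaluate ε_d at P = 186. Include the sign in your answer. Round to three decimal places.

At P = 186, Q = 84.453.
dQ/dP = −51/(2√P) = -1.870.
ε = (dQ/dP)(P/Q) = (-1.870)(186/84.453).

-4.118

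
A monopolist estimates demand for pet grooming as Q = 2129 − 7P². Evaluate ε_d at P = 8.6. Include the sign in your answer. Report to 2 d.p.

-0.64

At P = 8.6, Q = 1611.280.
dQ/dP = −14P = -120.400.
ε = (dQ/dP)(P/Q) = (-120.400)(8.6/1611.280).
|ε| < 1, so demand is inelastic at this price.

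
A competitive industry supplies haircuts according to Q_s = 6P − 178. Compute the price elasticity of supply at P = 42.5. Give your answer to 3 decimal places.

3.312

At P = 42.5, Q_s = 77.
dQ_s/dP = 6.
ε_s = (dQ_s/dP)(P/Q_s) = (6)(42.5/77).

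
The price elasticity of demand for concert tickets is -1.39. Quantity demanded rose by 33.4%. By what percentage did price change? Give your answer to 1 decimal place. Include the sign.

%ΔP ≈ %ΔQ / ε = (33.4%)/(-1.39) = -24.03%.

-24.0%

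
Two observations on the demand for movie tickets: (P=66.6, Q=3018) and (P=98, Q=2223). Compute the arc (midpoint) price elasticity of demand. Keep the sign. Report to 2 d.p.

ΔQ = 2223 − 3018 = -795; ΔP = 98 − 66.6 = 31.4.
Midpoints: P̄ = 82.30, Q̄ = 2620.5.
ε = (ΔQ/ΔP)(P̄/Q̄) = (-795/31.4)(82.30/2620.5).

-0.80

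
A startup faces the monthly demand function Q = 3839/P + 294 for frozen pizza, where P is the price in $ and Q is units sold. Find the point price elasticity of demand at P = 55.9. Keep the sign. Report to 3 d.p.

-0.189

At P = 55.9, Q = 362.676.
dQ/dP = −3839/P² = -1.229.
ε = (dQ/dP)(P/Q) = (-1.229)(55.9/362.676).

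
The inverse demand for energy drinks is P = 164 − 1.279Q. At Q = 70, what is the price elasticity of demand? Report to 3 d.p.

-0.832

At Q = 70, P = 164 − 1.279(70) = 74.47.
dP/dQ = −1.279, so dQ/dP = 1/(−1.279) = -0.782.
ε = (dQ/dP)(P/Q) = (-0.782)(74.47/70).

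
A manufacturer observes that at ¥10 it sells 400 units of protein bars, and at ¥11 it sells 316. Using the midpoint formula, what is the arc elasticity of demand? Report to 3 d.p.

ΔQ = 316 − 400 = -84; ΔP = 11 − 10 = 1.
Midpoints: P̄ = 10.50, Q̄ = 358.0.
ε = (ΔQ/ΔP)(P̄/Q̄) = (-84/1)(10.50/358.0).

-2.464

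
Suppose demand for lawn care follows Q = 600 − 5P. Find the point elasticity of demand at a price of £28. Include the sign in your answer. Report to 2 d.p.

At P = 28, Q = 460.
dQ/dP = −5.
ε = (dQ/dP)(P/Q) = (-5)(28/460).

-0.30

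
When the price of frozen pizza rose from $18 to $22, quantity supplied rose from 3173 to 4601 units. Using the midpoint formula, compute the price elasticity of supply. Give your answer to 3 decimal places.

1.837

ΔQ = 4601 − 3173 = 1428; ΔP = 22 − 18 = 4.
Midpoints: P̄ = 20.00, Q̄ = 3887.0.
ε_s = (ΔQ/ΔP)(P̄/Q̄) = (1428/4)(20.00/3887.0).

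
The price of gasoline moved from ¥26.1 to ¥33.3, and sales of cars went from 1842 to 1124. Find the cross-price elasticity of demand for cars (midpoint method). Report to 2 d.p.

ΔQ_x = 1124 − 1842 = -718; ΔP_y = 33.3 − 26.1 = 7.2.
Midpoints: P̄_y = 29.70, Q̄_x = 1483.0.
ε_xy = (ΔQ_x/ΔP_y)(P̄_y/Q̄_x) = (-718/7.2)(29.70/1483.0).
ε_xy < 0, so the goods are complements.

-2.00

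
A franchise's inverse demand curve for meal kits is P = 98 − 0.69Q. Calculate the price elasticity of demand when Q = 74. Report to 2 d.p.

At Q = 74, P = 98 − 0.69(74) = 46.94.
dP/dQ = −0.69, so dQ/dP = 1/(−0.69) = -1.449.
ε = (dQ/dP)(P/Q) = (-1.449)(46.94/74).

-0.92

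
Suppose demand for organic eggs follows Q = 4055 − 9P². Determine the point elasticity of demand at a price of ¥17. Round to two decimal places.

At P = 17, Q = 1454.
dQ/dP = −18P = -306.
ε = (dQ/dP)(P/Q) = (-306)(17/1454).

-3.58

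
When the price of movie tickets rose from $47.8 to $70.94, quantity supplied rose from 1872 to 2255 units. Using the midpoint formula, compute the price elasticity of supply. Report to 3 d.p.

0.476

ΔQ = 2255 − 1872 = 383; ΔP = 70.94 − 47.8 = 23.14.
Midpoints: P̄ = 59.37, Q̄ = 2063.5.
ε_s = (ΔQ/ΔP)(P̄/Q̄) = (383/23.14)(59.37/2063.5).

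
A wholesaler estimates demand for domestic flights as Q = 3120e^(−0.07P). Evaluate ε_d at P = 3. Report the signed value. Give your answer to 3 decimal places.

At P = 3, Q = 2529.023.
dQ/dP = −0.07·3120e^(−0.07P) = −0.07Q = -177.032.
ε = (dQ/dP)(P/Q) = (-177.032)(3/2529.023).

-0.210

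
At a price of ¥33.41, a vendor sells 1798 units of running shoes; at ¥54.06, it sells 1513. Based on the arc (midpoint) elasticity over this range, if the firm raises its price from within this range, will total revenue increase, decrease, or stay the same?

increase

Arc ε = (-285/20.65)(43.73/1655.5) ≈ -0.365.
|ε| = 0.36 < 1, so demand is inelastic. A price rise therefore raises total revenue.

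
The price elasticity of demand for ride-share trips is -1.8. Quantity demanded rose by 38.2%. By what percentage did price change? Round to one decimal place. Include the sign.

-21.2%

%ΔP ≈ %ΔQ / ε = (38.2%)/(-1.8) = -21.22%.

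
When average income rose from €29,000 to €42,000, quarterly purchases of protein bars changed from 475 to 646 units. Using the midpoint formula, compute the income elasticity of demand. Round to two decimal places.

0.83

ΔQ = 171, ΔI = 13000. Midpoints: Ī = 35,500, Q̄ = 560.5.
ε_I = (ΔQ/ΔI)(Ī/Q̄) = (171/13000)(35500/560.5).
ε_I > 0, so the good is normal.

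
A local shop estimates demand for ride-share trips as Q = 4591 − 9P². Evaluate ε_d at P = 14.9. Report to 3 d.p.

At P = 14.9, Q = 2592.910.
dQ/dP = −18P = -268.200.
ε = (dQ/dP)(P/Q) = (-268.200)(14.9/2592.910).
|ε| > 1, so demand is elastic at this price.

-1.541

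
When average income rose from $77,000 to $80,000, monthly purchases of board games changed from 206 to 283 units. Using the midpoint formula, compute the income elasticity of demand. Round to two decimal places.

8.24

ΔQ = 77, ΔI = 3000. Midpoints: Ī = 78,500, Q̄ = 244.5.
ε_I = (ΔQ/ΔI)(Ī/Q̄) = (77/3000)(78500/244.5).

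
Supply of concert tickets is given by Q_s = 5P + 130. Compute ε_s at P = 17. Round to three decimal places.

0.395

At P = 17, Q_s = 215.
dQ_s/dP = 5.
ε_s = (dQ_s/dP)(P/Q_s) = (5)(17/215).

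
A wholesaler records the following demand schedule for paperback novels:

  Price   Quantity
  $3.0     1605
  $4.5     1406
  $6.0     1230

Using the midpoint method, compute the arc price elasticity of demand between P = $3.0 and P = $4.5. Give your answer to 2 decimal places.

At P = 3.0, Q = 1605; at P = 4.5, Q = 1406.
ΔQ = -199, ΔP = 1.5. Midpoints: P̄ = 3.75, Q̄ = 1505.5.
ε = (ΔQ/ΔP)(P̄/Q̄) = (-199/1.5)(3.75/1505.5).

-0.33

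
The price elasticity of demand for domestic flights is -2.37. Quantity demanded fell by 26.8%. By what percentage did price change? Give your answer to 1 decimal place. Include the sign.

11.3%

%ΔP ≈ %ΔQ / ε = (-26.8%)/(-2.37) = 11.31%.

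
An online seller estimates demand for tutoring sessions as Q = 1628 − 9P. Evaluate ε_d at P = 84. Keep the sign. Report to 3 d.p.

-0.867

At P = 84, Q = 872.
dQ/dP = −9.
ε = (dQ/dP)(P/Q) = (-9)(84/872).
|ε| < 1, so demand is inelastic at this price.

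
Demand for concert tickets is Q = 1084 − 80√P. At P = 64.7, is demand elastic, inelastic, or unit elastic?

inelastic

Q = 440.510, dQ/dP = -4.973.
ε = (dQ/dP)(P/Q) ≈ -0.730.
|ε| = 0.73 < 1.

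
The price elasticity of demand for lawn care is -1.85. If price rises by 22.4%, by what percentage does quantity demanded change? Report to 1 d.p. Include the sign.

-41.4%

%ΔQ ≈ ε × %ΔP = (-1.85)(22.4%) = -41.44%.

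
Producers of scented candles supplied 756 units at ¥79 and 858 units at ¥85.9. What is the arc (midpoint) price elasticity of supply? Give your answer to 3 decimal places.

1.510

ΔQ = 858 − 756 = 102; ΔP = 85.9 − 79 = 6.9.
Midpoints: P̄ = 82.45, Q̄ = 807.0.
ε_s = (ΔQ/ΔP)(P̄/Q̄) = (102/6.9)(82.45/807.0).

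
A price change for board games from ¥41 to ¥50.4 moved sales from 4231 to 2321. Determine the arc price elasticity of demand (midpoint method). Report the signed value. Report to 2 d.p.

ΔQ = 2321 − 4231 = -1910; ΔP = 50.4 − 41 = 9.4.
Midpoints: P̄ = 45.70, Q̄ = 3276.0.
ε = (ΔQ/ΔP)(P̄/Q̄) = (-1910/9.4)(45.70/3276.0).

-2.83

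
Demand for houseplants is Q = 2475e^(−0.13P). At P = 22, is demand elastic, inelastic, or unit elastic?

Q = 141.740, dQ/dP = -18.426.
ε = (dQ/dP)(P/Q) ≈ -2.860.
|ε| = 2.86 > 1.

elastic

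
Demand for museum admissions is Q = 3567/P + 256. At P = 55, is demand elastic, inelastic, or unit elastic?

Q = 320.855, dQ/dP = -1.179.
ε = (dQ/dP)(P/Q) ≈ -0.202.
|ε| = 0.20 < 1.

inelastic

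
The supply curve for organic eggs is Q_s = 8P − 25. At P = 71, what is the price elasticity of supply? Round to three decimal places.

1.046

At P = 71, Q_s = 543.
dQ_s/dP = 8.
ε_s = (dQ_s/dP)(P/Q_s) = (8)(71/543).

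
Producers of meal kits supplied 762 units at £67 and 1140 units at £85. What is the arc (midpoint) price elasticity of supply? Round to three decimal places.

1.678

ΔQ = 1140 − 762 = 378; ΔP = 85 − 67 = 18.
Midpoints: P̄ = 76.00, Q̄ = 951.0.
ε_s = (ΔQ/ΔP)(P̄/Q̄) = (378/18)(76.00/951.0).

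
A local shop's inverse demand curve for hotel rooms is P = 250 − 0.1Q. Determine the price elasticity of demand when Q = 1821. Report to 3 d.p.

-0.373

At Q = 1821, P = 250 − 0.1(1821) = 67.90.
dP/dQ = −0.1, so dQ/dP = 1/(−0.1) = -10.000.
ε = (dQ/dP)(P/Q) = (-10.000)(67.90/1821).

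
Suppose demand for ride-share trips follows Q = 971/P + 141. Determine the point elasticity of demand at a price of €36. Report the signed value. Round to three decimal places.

-0.161

At P = 36, Q = 167.972.
dQ/dP = −971/P² = -0.749.
ε = (dQ/dP)(P/Q) = (-0.749)(36/167.972).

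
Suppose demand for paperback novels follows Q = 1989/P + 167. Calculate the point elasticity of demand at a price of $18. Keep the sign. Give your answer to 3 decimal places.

At P = 18, Q = 277.500.
dQ/dP = −1989/P² = -6.139.
ε = (dQ/dP)(P/Q) = (-6.139)(18/277.500).
|ε| < 1, so demand is inelastic at this price.

-0.398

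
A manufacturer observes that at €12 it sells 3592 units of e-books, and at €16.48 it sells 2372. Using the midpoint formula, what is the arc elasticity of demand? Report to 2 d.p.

-1.30

ΔQ = 2372 − 3592 = -1220; ΔP = 16.48 − 12 = 4.48.
Midpoints: P̄ = 14.24, Q̄ = 2982.0.
ε = (ΔQ/ΔP)(P̄/Q̄) = (-1220/4.48)(14.24/2982.0).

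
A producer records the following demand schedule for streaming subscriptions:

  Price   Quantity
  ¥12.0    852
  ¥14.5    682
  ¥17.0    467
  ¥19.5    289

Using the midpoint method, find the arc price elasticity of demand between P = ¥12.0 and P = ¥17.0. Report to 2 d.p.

-1.69

At P = 12.0, Q = 852; at P = 17.0, Q = 467.
ΔQ = -385, ΔP = 5.0. Midpoints: P̄ = 14.50, Q̄ = 659.5.
ε = (ΔQ/ΔP)(P̄/Q̄) = (-385/5.0)(14.50/659.5).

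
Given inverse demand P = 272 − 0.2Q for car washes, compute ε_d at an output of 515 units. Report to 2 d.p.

At Q = 515, P = 272 − 0.2(515) = 169.00.
dP/dQ = −0.2, so dQ/dP = 1/(−0.2) = -5.000.
ε = (dQ/dP)(P/Q) = (-5.000)(169.00/515).

-1.64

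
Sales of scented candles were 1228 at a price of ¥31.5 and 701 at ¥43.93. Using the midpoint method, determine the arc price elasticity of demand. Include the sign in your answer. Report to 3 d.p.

ΔQ = 701 − 1228 = -527; ΔP = 43.93 − 31.5 = 12.43.
Midpoints: P̄ = 37.72, Q̄ = 964.5.
ε = (ΔQ/ΔP)(P̄/Q̄) = (-527/12.43)(37.72/964.5).

-1.658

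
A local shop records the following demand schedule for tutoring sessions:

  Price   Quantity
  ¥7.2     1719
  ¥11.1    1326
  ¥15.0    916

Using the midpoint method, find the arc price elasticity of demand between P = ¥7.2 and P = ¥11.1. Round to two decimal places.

At P = 7.2, Q = 1719; at P = 11.1, Q = 1326.
ΔQ = -393, ΔP = 3.9. Midpoints: P̄ = 9.15, Q̄ = 1522.5.
ε = (ΔQ/ΔP)(P̄/Q̄) = (-393/3.9)(9.15/1522.5).

-0.61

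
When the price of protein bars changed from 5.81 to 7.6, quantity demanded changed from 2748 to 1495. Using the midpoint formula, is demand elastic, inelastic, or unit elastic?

elastic

Arc ε ≈ -2.212.
|ε| = 2.21 > 1.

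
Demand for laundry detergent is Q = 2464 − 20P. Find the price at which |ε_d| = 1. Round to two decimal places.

For linear demand Q = a − bP, ε = −bP/(a − bP). |ε| = 1 when bP = a − bP, i.e. P = a/(2b).
P = 2464/(2·20) = 2464/40 = 61.6000.

61.60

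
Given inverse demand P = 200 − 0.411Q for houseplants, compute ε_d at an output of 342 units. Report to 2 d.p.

At Q = 342, P = 200 − 0.411(342) = 59.44.
dP/dQ = −0.411, so dQ/dP = 1/(−0.411) = -2.433.
ε = (dQ/dP)(P/Q) = (-2.433)(59.44/342).

-0.42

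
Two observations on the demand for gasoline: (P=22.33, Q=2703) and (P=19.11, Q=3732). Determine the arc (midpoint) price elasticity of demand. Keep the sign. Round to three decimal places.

-2.058

ΔQ = 3732 − 2703 = 1029; ΔP = 19.11 − 22.33 = -3.22.
Midpoints: P̄ = 20.72, Q̄ = 3217.5.
ε = (ΔQ/ΔP)(P̄/Q̄) = (1029/-3.22)(20.72/3217.5).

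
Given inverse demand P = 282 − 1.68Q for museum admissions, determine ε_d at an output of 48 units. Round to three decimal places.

At Q = 48, P = 282 − 1.68(48) = 201.36.
dP/dQ = −1.68, so dQ/dP = 1/(−1.68) = -0.595.
ε = (dQ/dP)(P/Q) = (-0.595)(201.36/48).

-2.497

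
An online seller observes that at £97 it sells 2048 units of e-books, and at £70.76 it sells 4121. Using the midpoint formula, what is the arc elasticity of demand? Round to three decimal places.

-2.148

ΔQ = 4121 − 2048 = 2073; ΔP = 70.76 − 97 = -26.24.
Midpoints: P̄ = 83.88, Q̄ = 3084.5.
ε = (ΔQ/ΔP)(P̄/Q̄) = (2073/-26.24)(83.88/3084.5).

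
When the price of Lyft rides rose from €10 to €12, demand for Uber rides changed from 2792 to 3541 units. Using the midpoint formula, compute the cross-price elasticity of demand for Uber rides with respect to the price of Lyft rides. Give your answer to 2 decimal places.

1.30

ΔQ_x = 3541 − 2792 = 749; ΔP_y = 12 − 10 = 2.
Midpoints: P̄_y = 11.00, Q̄_x = 3166.5.
ε_xy = (ΔQ_x/ΔP_y)(P̄_y/Q̄_x) = (749/2)(11.00/3166.5).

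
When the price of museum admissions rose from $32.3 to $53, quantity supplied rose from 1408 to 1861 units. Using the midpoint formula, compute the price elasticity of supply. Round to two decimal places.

ΔQ = 1861 − 1408 = 453; ΔP = 53 − 32.3 = 20.7.
Midpoints: P̄ = 42.65, Q̄ = 1634.5.
ε_s = (ΔQ/ΔP)(P̄/Q̄) = (453/20.7)(42.65/1634.5).

0.57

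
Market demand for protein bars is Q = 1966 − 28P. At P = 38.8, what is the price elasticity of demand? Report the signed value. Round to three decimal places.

At P = 38.8, Q = 879.600.
dQ/dP = −28.
ε = (dQ/dP)(P/Q) = (-28)(38.8/879.600).

-1.235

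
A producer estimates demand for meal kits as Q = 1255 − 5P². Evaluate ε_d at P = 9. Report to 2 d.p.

At P = 9, Q = 850.
dQ/dP = −10P = -90.
ε = (dQ/dP)(P/Q) = (-90)(9/850).
|ε| < 1, so demand is inelastic at this price.

-0.95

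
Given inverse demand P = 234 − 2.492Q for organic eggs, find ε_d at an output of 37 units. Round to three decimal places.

-1.538

At Q = 37, P = 234 − 2.492(37) = 141.80.
dP/dQ = −2.492, so dQ/dP = 1/(−2.492) = -0.401.
ε = (dQ/dP)(P/Q) = (-0.401)(141.80/37).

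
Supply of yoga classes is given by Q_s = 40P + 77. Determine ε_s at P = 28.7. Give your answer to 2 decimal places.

At P = 28.7, Q_s = 1225.
dQ_s/dP = 40.
ε_s = (dQ_s/dP)(P/Q_s) = (40)(28.7/1225).

0.94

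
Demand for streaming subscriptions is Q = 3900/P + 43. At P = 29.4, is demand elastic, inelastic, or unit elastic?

inelastic

Q = 175.653, dQ/dP = -4.512.
ε = (dQ/dP)(P/Q) ≈ -0.755.
|ε| = 0.76 < 1.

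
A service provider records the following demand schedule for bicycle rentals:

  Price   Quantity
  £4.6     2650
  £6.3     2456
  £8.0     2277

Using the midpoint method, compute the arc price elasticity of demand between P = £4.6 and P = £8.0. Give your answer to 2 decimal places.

At P = 4.6, Q = 2650; at P = 8.0, Q = 2277.
ΔQ = -373, ΔP = 3.4. Midpoints: P̄ = 6.30, Q̄ = 2463.5.
ε = (ΔQ/ΔP)(P̄/Q̄) = (-373/3.4)(6.30/2463.5).

-0.28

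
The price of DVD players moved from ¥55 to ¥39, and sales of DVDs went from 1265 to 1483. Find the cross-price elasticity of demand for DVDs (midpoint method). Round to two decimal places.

ΔQ_x = 1483 − 1265 = 218; ΔP_y = 39 − 55 = -16.
Midpoints: P̄_y = 47.00, Q̄_x = 1374.0.
ε_xy = (ΔQ_x/ΔP_y)(P̄_y/Q̄_x) = (218/-16)(47.00/1374.0).

-0.47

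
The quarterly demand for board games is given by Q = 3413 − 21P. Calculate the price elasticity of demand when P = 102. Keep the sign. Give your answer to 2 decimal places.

At P = 102, Q = 1271.
dQ/dP = −21.
ε = (dQ/dP)(P/Q) = (-21)(102/1271).

-1.69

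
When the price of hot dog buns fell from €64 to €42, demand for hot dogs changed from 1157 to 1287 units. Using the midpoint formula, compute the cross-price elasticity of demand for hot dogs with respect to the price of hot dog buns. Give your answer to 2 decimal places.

ΔQ_x = 1287 − 1157 = 130; ΔP_y = 42 − 64 = -22.
Midpoints: P̄_y = 53.00, Q̄_x = 1222.0.
ε_xy = (ΔQ_x/ΔP_y)(P̄_y/Q̄_x) = (130/-22)(53.00/1222.0).

-0.26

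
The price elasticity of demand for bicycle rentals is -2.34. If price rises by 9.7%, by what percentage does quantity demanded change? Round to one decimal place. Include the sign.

%ΔQ ≈ ε × %ΔP = (-2.34)(9.7%) = -22.70%.

-22.7%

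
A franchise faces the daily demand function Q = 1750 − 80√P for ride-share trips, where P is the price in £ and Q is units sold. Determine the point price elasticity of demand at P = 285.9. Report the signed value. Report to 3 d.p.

-1.702

At P = 285.9, Q = 397.314.
dQ/dP = −80/(2√P) = -2.366.
ε = (dQ/dP)(P/Q) = (-2.366)(285.9/397.314).
|ε| > 1, so demand is elastic at this price.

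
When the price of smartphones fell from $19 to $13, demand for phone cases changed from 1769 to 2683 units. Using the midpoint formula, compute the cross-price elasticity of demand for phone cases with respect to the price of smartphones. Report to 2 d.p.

-1.09

ΔQ_x = 2683 − 1769 = 914; ΔP_y = 13 − 19 = -6.
Midpoints: P̄_y = 16.00, Q̄_x = 2226.0.
ε_xy = (ΔQ_x/ΔP_y)(P̄_y/Q̄_x) = (914/-6)(16.00/2226.0).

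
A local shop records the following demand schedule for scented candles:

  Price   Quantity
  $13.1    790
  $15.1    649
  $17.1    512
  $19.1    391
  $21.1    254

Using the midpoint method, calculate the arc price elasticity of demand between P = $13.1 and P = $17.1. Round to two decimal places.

At P = 13.1, Q = 790; at P = 17.1, Q = 512.
ΔQ = -278, ΔP = 4.0. Midpoints: P̄ = 15.10, Q̄ = 651.0.
ε = (ΔQ/ΔP)(P̄/Q̄) = (-278/4.0)(15.10/651.0).

-1.61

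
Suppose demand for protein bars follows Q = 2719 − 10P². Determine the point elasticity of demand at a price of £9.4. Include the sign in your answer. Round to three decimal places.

At P = 9.4, Q = 1835.400.
dQ/dP = −20P = -188.
ε = (dQ/dP)(P/Q) = (-188)(9.4/1835.400).

-0.963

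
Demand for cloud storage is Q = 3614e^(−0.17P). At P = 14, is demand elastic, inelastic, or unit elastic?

Q = 334.478, dQ/dP = -56.861.
ε = (dQ/dP)(P/Q) ≈ -2.380.
|ε| = 2.38 > 1.

elastic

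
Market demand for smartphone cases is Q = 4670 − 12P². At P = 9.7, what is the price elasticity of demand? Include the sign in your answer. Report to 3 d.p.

-0.638

At P = 9.7, Q = 3540.920.
dQ/dP = −24P = -232.800.
ε = (dQ/dP)(P/Q) = (-232.800)(9.7/3540.920).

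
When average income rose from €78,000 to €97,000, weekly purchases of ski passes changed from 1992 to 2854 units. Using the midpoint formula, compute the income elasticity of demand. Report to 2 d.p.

ΔQ = 862, ΔI = 19000. Midpoints: Ī = 87,500, Q̄ = 2423.0.
ε_I = (ΔQ/ΔI)(Ī/Q̄) = (862/19000)(87500/2423.0).
ε_I > 0, so the good is normal.

1.64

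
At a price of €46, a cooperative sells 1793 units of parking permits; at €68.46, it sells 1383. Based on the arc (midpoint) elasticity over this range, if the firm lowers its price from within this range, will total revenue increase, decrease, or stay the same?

Arc ε = (-410/22.46)(57.23/1588.0) ≈ -0.658.
|ε| = 0.66 < 1, so demand is inelastic. A price cut therefore reduces total revenue.

decrease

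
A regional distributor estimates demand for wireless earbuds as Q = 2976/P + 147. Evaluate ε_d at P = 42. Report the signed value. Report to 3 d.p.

At P = 42, Q = 217.857.
dQ/dP = −2976/P² = -1.687.
ε = (dQ/dP)(P/Q) = (-1.687)(42/217.857).

-0.325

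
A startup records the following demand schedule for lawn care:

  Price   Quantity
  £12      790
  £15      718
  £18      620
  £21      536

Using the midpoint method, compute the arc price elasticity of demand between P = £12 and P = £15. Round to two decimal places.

-0.43

At P = 12, Q = 790; at P = 15, Q = 718.
ΔQ = -72, ΔP = 3. Midpoints: P̄ = 13.50, Q̄ = 754.0.
ε = (ΔQ/ΔP)(P̄/Q̄) = (-72/3)(13.50/754.0).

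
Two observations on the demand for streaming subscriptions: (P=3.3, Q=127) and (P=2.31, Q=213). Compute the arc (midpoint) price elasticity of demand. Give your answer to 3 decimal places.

ΔQ = 213 − 127 = 86; ΔP = 2.31 − 3.3 = -0.99.
Midpoints: P̄ = 2.80, Q̄ = 170.0.
ε = (ΔQ/ΔP)(P̄/Q̄) = (86/-0.99)(2.80/170.0).

-1.433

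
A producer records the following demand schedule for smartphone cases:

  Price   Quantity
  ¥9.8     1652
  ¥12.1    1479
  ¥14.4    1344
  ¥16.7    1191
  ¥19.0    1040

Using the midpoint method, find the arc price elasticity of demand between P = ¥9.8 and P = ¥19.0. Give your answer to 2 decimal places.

At P = 9.8, Q = 1652; at P = 19.0, Q = 1040.
ΔQ = -612, ΔP = 9.2. Midpoints: P̄ = 14.40, Q̄ = 1346.0.
ε = (ΔQ/ΔP)(P̄/Q̄) = (-612/9.2)(14.40/1346.0).

-0.71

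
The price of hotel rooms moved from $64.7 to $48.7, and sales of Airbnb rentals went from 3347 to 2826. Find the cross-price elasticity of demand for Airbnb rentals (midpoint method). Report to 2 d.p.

0.60

ΔQ_x = 2826 − 3347 = -521; ΔP_y = 48.7 − 64.7 = -16.
Midpoints: P̄_y = 56.70, Q̄_x = 3086.5.
ε_xy = (ΔQ_x/ΔP_y)(P̄_y/Q̄_x) = (-521/-16)(56.70/3086.5).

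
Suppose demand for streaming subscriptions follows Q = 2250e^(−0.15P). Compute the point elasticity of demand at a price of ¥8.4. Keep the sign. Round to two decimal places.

At P = 8.4, Q = 638.222.
dQ/dP = −0.15·2250e^(−0.15P) = −0.15Q = -95.733.
ε = (dQ/dP)(P/Q) = (-95.733)(8.4/638.222).

-1.26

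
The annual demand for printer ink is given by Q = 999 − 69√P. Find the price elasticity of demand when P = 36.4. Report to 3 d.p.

At P = 36.4, Q = 582.706.
dQ/dP = −69/(2√P) = -5.718.
ε = (dQ/dP)(P/Q) = (-5.718)(36.4/582.706).

-0.357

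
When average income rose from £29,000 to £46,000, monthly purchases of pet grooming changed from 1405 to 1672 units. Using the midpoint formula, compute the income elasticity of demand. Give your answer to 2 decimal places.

ΔQ = 267, ΔI = 17000. Midpoints: Ī = 37,500, Q̄ = 1538.5.
ε_I = (ΔQ/ΔI)(Ī/Q̄) = (267/17000)(37500/1538.5).
ε_I > 0, so the good is normal.

0.38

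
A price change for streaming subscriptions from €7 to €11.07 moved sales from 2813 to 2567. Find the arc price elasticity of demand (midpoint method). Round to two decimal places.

ΔQ = 2567 − 2813 = -246; ΔP = 11.07 − 7 = 4.07.
Midpoints: P̄ = 9.04, Q̄ = 2690.0.
ε = (ΔQ/ΔP)(P̄/Q̄) = (-246/4.07)(9.04/2690.0).

-0.20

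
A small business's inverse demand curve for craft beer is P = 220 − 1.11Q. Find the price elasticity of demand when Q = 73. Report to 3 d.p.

-1.715

At Q = 73, P = 220 − 1.11(73) = 138.97.
dP/dQ = −1.11, so dQ/dP = 1/(−1.11) = -0.901.
ε = (dQ/dP)(P/Q) = (-0.901)(138.97/73).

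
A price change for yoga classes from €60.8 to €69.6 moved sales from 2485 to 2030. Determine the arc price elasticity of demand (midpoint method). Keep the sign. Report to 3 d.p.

-1.493

ΔQ = 2030 − 2485 = -455; ΔP = 69.6 − 60.8 = 8.8.
Midpoints: P̄ = 65.20, Q̄ = 2257.5.
ε = (ΔQ/ΔP)(P̄/Q̄) = (-455/8.8)(65.20/2257.5).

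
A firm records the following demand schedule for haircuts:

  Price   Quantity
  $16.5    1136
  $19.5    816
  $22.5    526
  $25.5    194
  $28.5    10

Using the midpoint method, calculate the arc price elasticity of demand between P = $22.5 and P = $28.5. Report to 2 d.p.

-8.18

At P = 22.5, Q = 526; at P = 28.5, Q = 10.
ΔQ = -516, ΔP = 6.0. Midpoints: P̄ = 25.50, Q̄ = 268.0.
ε = (ΔQ/ΔP)(P̄/Q̄) = (-516/6.0)(25.50/268.0).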